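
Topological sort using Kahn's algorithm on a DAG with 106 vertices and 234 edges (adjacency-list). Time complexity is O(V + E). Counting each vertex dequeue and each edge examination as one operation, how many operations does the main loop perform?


Kahn's algorithm:
  1. Compute in-degrees: O(V + E)
  2. Process queue: each vertex dequeued once (O(V))
     each edge examined once (O(E))
Total = V + E = 106 + 234 = 340


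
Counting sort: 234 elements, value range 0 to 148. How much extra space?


n = 234 (output array)
k = 149 (count array for 149 distinct values)
Extra space = 234 + 149 = 383


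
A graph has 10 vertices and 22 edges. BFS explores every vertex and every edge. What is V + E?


A full BFS traversal dequeues each vertex once and examines each edge once.
Vertex visits: 10
Edge visits: 22
V + E = 10 + 22 = 32


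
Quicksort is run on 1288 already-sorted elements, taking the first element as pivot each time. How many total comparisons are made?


Sum of comparisons per partition:
1287 + 1286 + ... + 1 + 0
= 1288 * (1288 - 1) / 2
= 1288 * 1287 / 2
= 828828


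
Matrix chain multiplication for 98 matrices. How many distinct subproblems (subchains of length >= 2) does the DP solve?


Subproblems are indexed by (i, j) where i < j.
Number of such pairs = n*(n-1)/2
= 98 * 97 / 2
= 4753


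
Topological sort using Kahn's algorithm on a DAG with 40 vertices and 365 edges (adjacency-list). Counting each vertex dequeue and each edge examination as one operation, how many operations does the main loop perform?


Kahn's algorithm:
  1. Compute in-degrees: O(V + E)
  2. Process queue: each vertex dequeued once (O(V))
     each edge examined once (O(E))
Total = V + E = 40 + 365 = 405


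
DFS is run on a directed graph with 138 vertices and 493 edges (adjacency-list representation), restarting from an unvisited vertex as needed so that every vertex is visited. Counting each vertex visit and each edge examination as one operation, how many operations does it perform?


A full DFS traversal processes each vertex exactly once (push/pop on stack).
Each directed edge is examined once.
V = 138, E = 493
V + E = 631


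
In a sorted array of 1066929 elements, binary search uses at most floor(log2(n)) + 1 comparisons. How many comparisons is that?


Halving sequence: 1066929 -> 533464 -> 266732 -> 133366 -> 66683 -> 33341 -> 16670 -> 8335 -> 4167 -> 2083 -> 1041 -> 520 -> 260 -> 130 -> 65 -> 32 -> 16 -> 8 -> 4 -> 2 -> 1
Number of halvings = 20
Max comparisons = 20 + 1 = 21


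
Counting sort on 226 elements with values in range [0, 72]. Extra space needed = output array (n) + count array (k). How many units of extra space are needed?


Output array size: 226 (to store sorted result)
Count array size: 73 (one slot per possible value, range 0 to 72)
Total extra space = 226 + 73 = 299


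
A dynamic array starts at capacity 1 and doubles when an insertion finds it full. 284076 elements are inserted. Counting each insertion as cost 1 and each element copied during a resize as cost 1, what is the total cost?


n = 284076
Insertion costs: 284076
Resizes copy 1, 2, 4, ... up to the largest power of 2 that is <= n-1 = 284075, i.e. 262144.
Copy costs = 1 + 2 + 4 + 8 + 16 + 32 + 64 + 128 + 256 + 512 + 1024 + 2048 + 4096 + 8192 + 16384 + 32768 + 65536 + 131072 + 262144 = 524287
Total = 284076 + 524287 = 808363


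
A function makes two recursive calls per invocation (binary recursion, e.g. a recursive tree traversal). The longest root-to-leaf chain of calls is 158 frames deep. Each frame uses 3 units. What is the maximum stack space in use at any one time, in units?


Binary recursion: the two calls run one after the other, so only one root-to-leaf chain of frames is on the stack at a time.
Maximum depth (longest chain) = 158 frames
Each frame = 3 units
Max stack space = 158 * 3 = 474


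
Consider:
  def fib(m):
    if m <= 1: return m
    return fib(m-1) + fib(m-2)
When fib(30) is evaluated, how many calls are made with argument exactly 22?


Let N(m) = number of times fib(m) is called while evaluating fib(30).
N(30) = 1 (the initial call).
N(29) = 1 (only fib(30) calls it).
For 1 <= m <= 28: fib(m) is called by fib(m+1) and fib(m+2), so
  N(m) = N(m+1) + N(m+2).
fib(0) is called only by fib(2), so N(0) = N(2).
Walk down from m=30:
  N(30)=1, N(29)=1, N(28)=2, N(27)=3, N(26)=5, N(25)=8, N(24)=13, N(23)=21, N(22)=34
N(22) = 34


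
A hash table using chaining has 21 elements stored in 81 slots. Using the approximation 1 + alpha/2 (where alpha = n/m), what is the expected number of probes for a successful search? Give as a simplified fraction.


Load factor alpha = n/m = 21/81
Expected probes = 1 + alpha/2 = 1 + 21/(2*81)
= 1 + 21/162
= 162/162 + 21/162
= 183/162
Simplify: 61/54


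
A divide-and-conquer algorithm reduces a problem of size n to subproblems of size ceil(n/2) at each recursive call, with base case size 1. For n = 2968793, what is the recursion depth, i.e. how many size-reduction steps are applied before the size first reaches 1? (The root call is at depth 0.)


Each step divides the size by 2 (rounding up); after k steps the size is ceil(n/2^k), which equals 1 exactly when 2^k >= n.
So the depth is the smallest k with 2^k >= 2968793, i.e. ceil(log_2(2968793)).
2^21 = 2097152 < 2968793 <= 4194304 = 2^22
Recursion depth = 22


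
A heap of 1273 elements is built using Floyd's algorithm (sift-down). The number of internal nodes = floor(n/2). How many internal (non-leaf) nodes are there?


Leaf nodes occupy roughly half the array.
Sift-down is called for each internal node, starting from the last one.
Internal nodes = floor(n/2) = floor(1273/2) = 636


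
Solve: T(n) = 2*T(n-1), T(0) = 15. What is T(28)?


Unrolling:
T(28) = 2*T(27) = 2^2*T(26) = ... = 2^28*T(0)
= 2^28 * 15
= 268435456 * 15 = 4026531840


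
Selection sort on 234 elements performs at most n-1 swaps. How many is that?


Each of the 233 passes places one element in its final position.
Pass 1: swap minimum into position 0
Pass 2: swap minimum of remaining into position 1
...
Pass 233: last two elements, one swap
Maximum swaps = 234 - 1 = 233


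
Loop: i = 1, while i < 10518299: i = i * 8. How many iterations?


i multiplies by 8 each step:
i = 1 -> 8 -> 64 -> 512 -> 4096 -> 32768 -> 262144 -> 2097152 -> 16777216 (stop)
Iterations = ceil(log_8(10518299)) = 8


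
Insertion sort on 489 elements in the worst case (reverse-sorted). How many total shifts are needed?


In the worst case (reverse-sorted), each element shifts past all previous:
  Element 1: 1 shifts
  Element 2: 2 shifts
  Element 3: 3 shifts
  Element 4: 4 shifts
  Element 5: 5 shifts
  ...
  Element 488: 488 shifts
Total = 1 + 2 + ... + 488
= 489*(489-1)/2 = 119316


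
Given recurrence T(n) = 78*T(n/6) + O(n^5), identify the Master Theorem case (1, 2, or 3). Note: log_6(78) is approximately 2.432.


Master Theorem parameters: a=78, b=6, c=5
log_b(a) = 2.432
Compare b^c with a: 6^5 = 7776 > 78, so c > log_b(a).
Comparing c=5 vs log_b(a)=2.432:
5 > 2.432 => Case 3
Result: T(n) = O(n^5)
Master Theorem case = 3


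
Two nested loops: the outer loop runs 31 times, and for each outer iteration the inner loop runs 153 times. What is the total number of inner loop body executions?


Outer loop: 31 iterations
Inner loop: 153 iterations per outer iteration
Total = 31 * 153 = 4743


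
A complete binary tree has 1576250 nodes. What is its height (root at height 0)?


In a complete binary tree, level k holds nodes 2^k .. 2^(k+1)-1 (1-indexed).
Height = floor(log2(n)) = floor(log2(1576250)) = 20
Check: 2^20 = 1048576 <= 1576250 < 2097152 = 2^21


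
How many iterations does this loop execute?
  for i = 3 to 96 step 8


The loop variable i takes values starting at 3 and increments by 8 each iteration.
Sequence: i = 3, 11, 19, 27, 35, 43, 51, 59, 67, ...
The upper bound 96 is inclusive, so the count is floor((last - first) / step) + 1:
floor((96 - 3) / 8) + 1 = floor(93/8) + 1 = 11 + 1 = 12


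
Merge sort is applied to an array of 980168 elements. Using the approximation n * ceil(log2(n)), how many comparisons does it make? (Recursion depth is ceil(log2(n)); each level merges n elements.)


Merge sort divides the array into halves recursively.
Number of levels = ceil(log2(980168)) = 20
At each level, approximately n = 980168 comparisons are needed for merging.
Total comparisons ~ n * ceil(log2(n)) = 980168 * 20 = 19603360


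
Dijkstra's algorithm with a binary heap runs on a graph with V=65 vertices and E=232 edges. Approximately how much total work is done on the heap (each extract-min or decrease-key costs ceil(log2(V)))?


Dijkstra with a binary heap: each vertex is extracted once, each edge may relax once.
Each heap operation costs O(log V).
V + E = 65 + 232 = 297
ceil(log2(65)) = 7 (since 2^6 = 64 < 65 <= 128 = 2^7)
Total heap work = (V+E) * ceil(log2(V)) = 297 * 7 = 2079


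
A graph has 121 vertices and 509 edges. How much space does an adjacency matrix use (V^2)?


Adjacency matrix: V x V grid of entries
Space = V^2 = 121^2 = 121 * 121 = 14641


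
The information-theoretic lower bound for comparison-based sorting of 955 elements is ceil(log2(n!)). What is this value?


A binary decision tree of height h has at most 2^h leaves and needs at least n! of them, so h >= ceil(log2(n!)).
955! is far too large to multiply out, so use Stirling's series:
  ln(n!) ~ n ln n - n + (1/2) ln(2 pi n) + 1/(12n)  (error below 1/(360 n^3), negligible here)
  ln(955) = 6.8617113
  n ln n = 955 * 6.8617113 = 6552.9343
  (1/2) ln(2 pi * 955) = (1/2) ln(6000.4420) = 4.3498
  1/(12*955) = 0.0001
  ln(955!) ~ 6552.9343 - 955 + 4.3498 + 0.0001 = 5602.2842
Convert to base 2: log2(955!) = 5602.2842 / ln 2 = 5602.2842 / 0.69314718 = 8082.3876
ceil(8082.3876) = 8083


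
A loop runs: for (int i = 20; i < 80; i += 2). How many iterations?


Loop starts at i = 20, increments by 2, stops when i >= 80.
Number of iterations = ceil((80 - 20) / 2)
= ceil(60 / 2)
= 30


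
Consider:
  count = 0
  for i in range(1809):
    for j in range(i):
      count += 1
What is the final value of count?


For each i, the inner loop runs i times:
  i=0: inner runs 0 times
  i=1: inner runs 1 time
  i=2: inner runs 2 times
  i=3: inner runs 3 times
  i=4: inner runs 4 times
  i=5: inner runs 5 times
  i=6: inner runs 6 times
  i=7: inner runs 7 times
  ...
Total = 0 + 1 + 2 + ... + 1808 = 1809*(1809-1)/2 = 1635336


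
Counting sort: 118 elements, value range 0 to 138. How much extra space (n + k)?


n = 118 (output array)
k = 139 (count array for 139 distinct values)
Extra space = 118 + 139 = 257


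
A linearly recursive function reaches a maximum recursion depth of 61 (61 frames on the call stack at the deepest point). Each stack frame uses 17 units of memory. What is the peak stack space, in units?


Maximum recursion depth = 61 frames
Memory per frame = 17 units
Total stack space = depth * frame_size
= 61 * 17 = 1037


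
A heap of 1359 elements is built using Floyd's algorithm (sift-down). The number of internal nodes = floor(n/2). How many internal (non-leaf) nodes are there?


Leaf nodes occupy roughly half the array.
Sift-down is called for each internal node, starting from the last one.
Internal nodes = floor(n/2) = floor(1359/2) = 679


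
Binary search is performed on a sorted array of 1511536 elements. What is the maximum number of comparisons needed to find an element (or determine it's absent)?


Binary search halves the search space each comparison:
  Step 1: search space = 1511536 -> 755768
  Step 2: search space = 755768 -> 377884
  Step 3: search space = 377884 -> 188942
  Step 4: search space = 188942 -> 94471
  Step 5: search space = 94471 -> 47235
  Step 6: search space = 47235 -> 23617
  Step 7: search space = 23617 -> 11808
  Step 8: search space = 11808 -> 5904
  Step 9: search space = 5904 -> 2952
  Step 10: search space = 2952 -> 1476
  Step 11: search space = 1476 -> 738
  Step 12: search space = 738 -> 369
  Step 13: search space = 369 -> 184
  Step 14: search space = 184 -> 92
  Step 15: search space = 92 -> 46
  Step 16: search space = 46 -> 23
  Step 17: search space = 23 -> 11
  Step 18: search space = 11 -> 5
  Step 19: search space = 5 -> 2
  Step 20: search space = 2 -> 1
  Step 21: search space = 1 (final check)
Maximum comparisons = floor(log2(1511536)) + 1 = 20 + 1 = 21


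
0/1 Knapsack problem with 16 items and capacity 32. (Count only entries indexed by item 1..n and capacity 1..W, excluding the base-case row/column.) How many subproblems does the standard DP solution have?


The DP table is indexed by (item, capacity).
Rows: 16 items
Columns: 32 capacity values (1 to W)
Total subproblems = 16 * 32 = 512


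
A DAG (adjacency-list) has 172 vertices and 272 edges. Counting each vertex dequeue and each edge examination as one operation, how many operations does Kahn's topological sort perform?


V = 172 (vertex processing)
E = 272 (edge processing)
V + E = 172 + 272 = 444


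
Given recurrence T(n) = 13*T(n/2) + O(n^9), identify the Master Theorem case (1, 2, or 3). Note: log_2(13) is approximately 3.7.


Master Theorem parameters: a=13, b=2, c=9
log_b(a) = 3.7
Compare b^c with a: 2^9 = 512 > 13, so c > log_b(a).
Comparing c=9 vs log_b(a)=3.7:
9 > 3.7 => Case 3
Result: T(n) = O(n^9)
Master Theorem case = 3


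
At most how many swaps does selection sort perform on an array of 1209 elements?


Each of the 1208 passes places one element in its final position.
Pass 1: swap minimum into position 0
Pass 2: swap minimum of remaining into position 1
...
Pass 1208: last two elements, one swap
Maximum swaps = 1209 - 1 = 1208


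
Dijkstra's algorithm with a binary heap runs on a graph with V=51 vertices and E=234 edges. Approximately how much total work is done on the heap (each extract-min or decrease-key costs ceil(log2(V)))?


Dijkstra with a binary heap: each vertex is extracted once, each edge may relax once.
Each heap operation costs O(log V).
V + E = 51 + 234 = 285
ceil(log2(51)) = 6 (since 2^5 = 32 < 51 <= 64 = 2^6)
Total heap work = (V+E) * ceil(log2(V)) = 285 * 6 = 1710


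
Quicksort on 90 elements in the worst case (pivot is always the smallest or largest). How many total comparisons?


In the worst case, each partition step picks the worst pivot:
  Partition 1: 89 comparisons (n-1 elements to compare)
  Partition 2: 88 comparisons
  Partition 3: 87 comparisons
  Partition 4: 86 comparisons
  Partition 5: 85 comparisons
  ...
  Last partition: 0 comparisons
Total = (n-1) + (n-2) + ... + 1 + 0 = n*(n-1)/2
= 90*89/2 = 4005


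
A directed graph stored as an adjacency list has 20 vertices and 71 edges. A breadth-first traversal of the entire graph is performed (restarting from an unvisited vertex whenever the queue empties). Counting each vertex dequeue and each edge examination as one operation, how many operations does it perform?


A full BFS traversal dequeues each vertex once and examines each edge once.
Vertex visits: 20
Edge visits: 71
V + E = 20 + 71 = 91


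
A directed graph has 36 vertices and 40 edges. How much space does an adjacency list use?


Adjacency list: one list head per vertex + one entry per edge
Vertex heads: 36
Edge entries: 40
Total = 36 + 40 = 76


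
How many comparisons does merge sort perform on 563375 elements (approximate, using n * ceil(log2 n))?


Recursion depth: ceil(log2(563375)) = 20
Each recursion level merges n = 563375 elements
Total = 563375 * 20 = 11267500


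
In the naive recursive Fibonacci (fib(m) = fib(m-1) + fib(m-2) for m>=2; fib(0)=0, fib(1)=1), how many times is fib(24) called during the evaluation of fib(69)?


Let N(m) = number of times fib(m) is called while evaluating fib(69).
N(69) = 1 (the initial call).
N(68) = 1 (only fib(69) calls it).
For 1 <= m <= 67: fib(m) is called by fib(m+1) and fib(m+2), so
  N(m) = N(m+1) + N(m+2).
fib(0) is called only by fib(2), so N(0) = N(2).
Walk down from m=69:
  N(69)=1, N(68)=1, N(67)=2, N(66)=3, N(65)=5, N(64)=8, N(63)=13, N(62)=21, N(61)=34, N(60)=55, N(59)=89, N(58)=144, N(57)=233, N(56)=377, N(55)=610, N(54)=987, N(53)=1597, N(52)=2584, N(51)=4181, N(50)=6765, N(49)=10946, N(48)=17711, N(47)=28657, N(46)=46368, N(45)=75025, N(44)=121393, N(43)=196418, N(42)=317811, N(41)=514229, N(40)=832040, N(39)=1346269, N(38)=2178309, N(37)=3524578, N(36)=5702887, N(35)=9227465, N(34)=14930352, N(33)=24157817, N(32)=39088169, N(31)=63245986, N(30)=102334155, N(29)=165580141, N(28)=267914296, N(27)=433494437, N(26)=701408733, N(25)=1134903170, N(24)=1836311903
N(24) = 1836311903


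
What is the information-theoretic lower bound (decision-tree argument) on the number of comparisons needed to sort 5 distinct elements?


A binary decision tree of height h has at most 2^h leaves and needs at least n! of them, so h >= ceil(log2(n!)).
Compute 5! as a running product:
  x2 = 2, x3 = 6, x4 = 24, x5 = 120
5! = 120
Bracket between powers of 2:
  2^6 = 64 < 120 <= 128 = 2^7
So ceil(log2(5!)) = 7


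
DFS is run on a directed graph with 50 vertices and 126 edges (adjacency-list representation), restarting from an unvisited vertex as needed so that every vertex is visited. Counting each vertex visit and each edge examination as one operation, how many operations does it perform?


A full DFS traversal processes each vertex exactly once (push/pop on stack).
Each directed edge is examined once.
V = 50, E = 126
V + E = 176


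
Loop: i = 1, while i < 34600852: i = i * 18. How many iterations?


i multiplies by 18 each step:
i = 1 -> 18 -> 324 -> 5832 -> 104976 -> 1889568 -> 34012224 -> 612220032 (stop)
Iterations = ceil(log_18(34600852)) = 7


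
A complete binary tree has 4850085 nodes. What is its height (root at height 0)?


In a complete binary tree, level k holds nodes 2^k .. 2^(k+1)-1 (1-indexed).
Height = floor(log2(n)) = floor(log2(4850085)) = 22
Check: 2^22 = 4194304 <= 4850085 < 8388608 = 2^23


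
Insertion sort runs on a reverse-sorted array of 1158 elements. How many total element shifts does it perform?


Sum of shifts = 1 + 2 + 3 + ... + 1157
= 1158 * 1157 / 2
= 1339806 / 2
= 669903


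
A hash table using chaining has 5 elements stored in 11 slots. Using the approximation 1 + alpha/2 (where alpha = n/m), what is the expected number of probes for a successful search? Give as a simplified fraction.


Load factor alpha = n/m = 5/11
Expected probes = 1 + alpha/2 = 1 + 5/(2*11)
= 1 + 5/22
= 22/22 + 5/22
= 27/22


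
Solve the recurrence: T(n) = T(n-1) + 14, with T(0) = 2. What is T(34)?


Unrolling the recurrence:
T(34) = T(33) + 14
       = T(32) + 14 + 14
       = T(31) + 14*3
       ...
       = T(0) + 14*34
       = 2 + 476 = 478


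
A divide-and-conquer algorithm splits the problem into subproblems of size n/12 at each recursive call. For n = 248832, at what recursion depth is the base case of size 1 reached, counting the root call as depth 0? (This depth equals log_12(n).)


At each depth, the problem size is divided by 12:
  Depth 0: problem size = 248832
  Depth 1: problem size = 20736
  Depth 2: problem size = 1728
  Depth 3: problem size = 144
  Depth 4: problem size = 12
  Depth 5: problem size = 1 (base case)
The base case is reached at depth log_12(248832) = 5 (the tree has 6 levels counting depth 0, but the depth asked for is 5).
Recursion depth = 5


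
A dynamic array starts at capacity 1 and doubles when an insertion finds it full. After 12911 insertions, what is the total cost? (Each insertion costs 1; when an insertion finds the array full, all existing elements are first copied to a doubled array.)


Insertion cost: 12911 (one per element)
Resizes occur just before inserting elements 2, 3, 5, 9, ...
Elements copied at each resize: 1 + 2 + 4 + 8 + 16 + 32 + 64 + 128 + 256 + 512 + 1024 + 2048 + 4096 + 8192
Sum of copies = 16383 (geometric series: 2^k - 1)
Total = 12911 + 16383 = 29294


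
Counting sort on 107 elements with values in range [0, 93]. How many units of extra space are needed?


Output array size: 107 (to store sorted result)
Count array size: 94 (one slot per possible value, range 0 to 93)
Total extra space = 107 + 94 = 201


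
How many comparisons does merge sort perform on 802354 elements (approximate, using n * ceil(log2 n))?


Recursion depth: ceil(log2(802354)) = 20
Each recursion level merges n = 802354 elements
Total = 802354 * 20 = 16047080


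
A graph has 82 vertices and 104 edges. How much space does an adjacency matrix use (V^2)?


Adjacency matrix: V x V grid of entries
Space = V^2 = 82^2 = 82 * 82 = 6724


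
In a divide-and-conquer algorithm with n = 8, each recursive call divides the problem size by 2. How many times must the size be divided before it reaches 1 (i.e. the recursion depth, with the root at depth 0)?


Number of divisions = log_2(8)
Sizes: 8 -> 4 -> 2 -> 1 (3 divisions)
Recursion depth = 3


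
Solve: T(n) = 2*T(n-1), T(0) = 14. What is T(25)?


Unrolling:
T(25) = 2*T(24) = 2^2*T(23) = ... = 2^25*T(0)
= 2^25 * 14
= 33554432 * 14 = 469762048


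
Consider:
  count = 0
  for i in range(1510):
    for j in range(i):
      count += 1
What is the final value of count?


For each i, the inner loop runs i times:
  i=0: inner runs 0 times
  i=1: inner runs 1 time
  i=2: inner runs 2 times
  i=3: inner runs 3 times
  i=4: inner runs 4 times
  i=5: inner runs 5 times
  i=6: inner runs 6 times
  i=7: inner runs 7 times
  ...
Total = 0 + 1 + 2 + ... + 1509 = 1510*(1510-1)/2 = 1139295


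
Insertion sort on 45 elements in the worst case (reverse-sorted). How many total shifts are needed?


In the worst case (reverse-sorted), each element shifts past all previous:
  Element 1: 1 shifts
  Element 2: 2 shifts
  Element 3: 3 shifts
  Element 4: 4 shifts
  Element 5: 5 shifts
  ...
  Element 44: 44 shifts
Total = 1 + 2 + ... + 44
= 45*(45-1)/2 = 990


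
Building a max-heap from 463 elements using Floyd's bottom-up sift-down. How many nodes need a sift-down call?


In a heap of 463 elements (0-indexed array):
  Last element index: 462
  Parent of last element: floor((462 - 1) / 2) = 230
  Internal nodes: indices 0 to 230
  Count = floor(463/2) = 231


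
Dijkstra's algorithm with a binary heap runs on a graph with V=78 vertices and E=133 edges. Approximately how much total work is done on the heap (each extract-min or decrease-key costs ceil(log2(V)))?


Dijkstra with a binary heap: each vertex is extracted once, each edge may relax once.
Each heap operation costs O(log V).
V + E = 78 + 133 = 211
ceil(log2(78)) = 7 (since 2^6 = 64 < 78 <= 128 = 2^7)
Total heap work = (V+E) * ceil(log2(V)) = 211 * 7 = 1477


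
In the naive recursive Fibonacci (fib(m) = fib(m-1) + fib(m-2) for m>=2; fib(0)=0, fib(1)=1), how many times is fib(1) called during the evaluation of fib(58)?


Let N(m) = number of times fib(m) is called while evaluating fib(58).
N(58) = 1 (the initial call).
N(57) = 1 (only fib(58) calls it).
For 1 <= m <= 56: fib(m) is called by fib(m+1) and fib(m+2), so
  N(m) = N(m+1) + N(m+2).
fib(0) is called only by fib(2), so N(0) = N(2).
Walk down from m=58:
  N(58)=1, N(57)=1, N(56)=2, N(55)=3, N(54)=5, N(53)=8, N(52)=13, N(51)=21, N(50)=34, N(49)=55, N(48)=89, N(47)=144, N(46)=233, N(45)=377, N(44)=610, N(43)=987, N(42)=1597, N(41)=2584, N(40)=4181, N(39)=6765, N(38)=10946, N(37)=17711, N(36)=28657, N(35)=46368, N(34)=75025, N(33)=121393, N(32)=196418, N(31)=317811, N(30)=514229, N(29)=832040, N(28)=1346269, N(27)=2178309, N(26)=3524578, N(25)=5702887, N(24)=9227465, N(23)=14930352, N(22)=24157817, N(21)=39088169, N(20)=63245986, N(19)=102334155, N(18)=165580141, N(17)=267914296, N(16)=433494437, N(15)=701408733, N(14)=1134903170, N(13)=1836311903, N(12)=2971215073, N(11)=4807526976, N(10)=7778742049, N(9)=12586269025, N(8)=20365011074, N(7)=32951280099, N(6)=53316291173, N(5)=86267571272, N(4)=139583862445, N(3)=225851433717, N(2)=365435296162, N(1)=591286729879
N(1) = 591286729879


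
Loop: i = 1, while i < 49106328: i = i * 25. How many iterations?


i multiplies by 25 each step:
i = 1 -> 25 -> 625 -> 15625 -> 390625 -> 9765625 -> 244140625 (stop)
Iterations = ceil(log_25(49106328)) = 6


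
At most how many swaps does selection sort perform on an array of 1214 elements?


Each of the 1213 passes places one element in its final position.
Pass 1: swap minimum into position 0
Pass 2: swap minimum of remaining into position 1
...
Pass 1213: last two elements, one swap
Maximum swaps = 1214 - 1 = 1213


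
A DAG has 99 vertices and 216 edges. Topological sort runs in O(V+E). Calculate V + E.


V = 99 (vertex processing)
E = 216 (edge processing)
V + E = 99 + 216 = 315


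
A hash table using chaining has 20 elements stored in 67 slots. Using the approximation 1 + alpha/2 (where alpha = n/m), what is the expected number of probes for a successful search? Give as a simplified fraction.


Load factor alpha = n/m = 20/67
Expected probes = 1 + alpha/2 = 1 + 20/(2*67)
= 1 + 20/134
= 134/134 + 20/134
= 154/134
Simplify: 77/67


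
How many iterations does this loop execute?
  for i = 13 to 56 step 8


The loop variable i takes values starting at 13 and increments by 8 each iteration.
Sequence: i = 13, 21, 29, 37, 45, 53
The upper bound 56 is inclusive, so the count is floor((last - first) / step) + 1:
floor((56 - 13) / 8) + 1 = floor(43/8) + 1 = 5 + 1 = 6


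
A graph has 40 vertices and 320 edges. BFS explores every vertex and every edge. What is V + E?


A full BFS traversal dequeues each vertex once and examines each edge once.
Vertex visits: 40
Edge visits: 320
V + E = 40 + 320 = 360


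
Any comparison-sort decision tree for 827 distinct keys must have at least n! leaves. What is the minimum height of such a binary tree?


A binary decision tree of height h has at most 2^h leaves and needs at least n! of them, so h >= ceil(log2(n!)).
827! is far too large to multiply out, so use Stirling's series:
  ln(n!) ~ n ln n - n + (1/2) ln(2 pi n) + 1/(12n)  (error below 1/(360 n^3), negligible here)
  ln(827) = 6.7178047
  n ln n = 827 * 6.7178047 = 5555.6245
  (1/2) ln(2 pi * 827) = (1/2) ln(5196.1942) = 4.2778
  1/(12*827) = 0.0001
  ln(827!) ~ 5555.6245 - 827 + 4.2778 + 0.0001 = 4732.9024
Convert to base 2: log2(827!) = 4732.9024 / ln 2 = 4732.9024 / 0.69314718 = 6828.1348
ceil(6828.1348) = 6829


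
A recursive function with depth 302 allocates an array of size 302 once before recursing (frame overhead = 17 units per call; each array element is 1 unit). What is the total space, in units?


Array allocation: 302 units (allocated once)
Stack frames: 302 deep * 17 per frame = 5134 units
Total = 302 + 5134 = 5436


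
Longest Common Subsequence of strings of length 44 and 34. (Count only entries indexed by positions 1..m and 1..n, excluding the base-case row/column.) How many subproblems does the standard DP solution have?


DP table indexed by positions in both strings.
First string: 44 positions
Second string: 34 positions
Total = 44 * 34 = 1496


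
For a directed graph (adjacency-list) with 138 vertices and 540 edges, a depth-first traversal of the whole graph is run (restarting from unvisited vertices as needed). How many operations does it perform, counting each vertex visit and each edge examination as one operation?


A full DFS traversal visits each vertex once and examines each edge once.
V = 138
E = 540
Sum = 138 + 540 = 678


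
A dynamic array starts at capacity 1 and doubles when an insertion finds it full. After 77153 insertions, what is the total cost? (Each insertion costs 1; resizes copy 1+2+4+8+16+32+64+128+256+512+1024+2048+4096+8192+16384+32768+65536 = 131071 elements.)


Insertion cost: 77153 (one per element)
Resizes occur just before inserting elements 2, 3, 5, 9, ...
Elements copied at each resize: 1 + 2 + 4 + 8 + 16 + 32 + 64 + 128 + 256 + 512 + 1024 + 2048 + 4096 + 8192 + 16384 + 32768 + 65536
Sum of copies = 131071 (geometric series: 2^k - 1)
Total = 77153 + 131071 = 208224


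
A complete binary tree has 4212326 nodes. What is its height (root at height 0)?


In a complete binary tree, level k holds nodes 2^k .. 2^(k+1)-1 (1-indexed).
Height = floor(log2(n)) = floor(log2(4212326)) = 22
Check: 2^22 = 4194304 <= 4212326 < 8388608 = 2^23


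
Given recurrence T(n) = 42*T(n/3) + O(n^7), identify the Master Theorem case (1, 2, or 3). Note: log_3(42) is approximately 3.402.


Master Theorem parameters: a=42, b=3, c=7
log_b(a) = 3.402
Compare b^c with a: 3^7 = 2187 > 42, so c > log_b(a).
Comparing c=7 vs log_b(a)=3.402:
7 > 3.402 => Case 3
Result: T(n) = O(n^7)
Master Theorem case = 3


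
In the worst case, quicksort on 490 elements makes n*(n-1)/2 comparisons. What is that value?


Sum of comparisons per partition:
489 + 488 + ... + 1 + 0
= 490 * (490 - 1) / 2
= 490 * 489 / 2
= 119805


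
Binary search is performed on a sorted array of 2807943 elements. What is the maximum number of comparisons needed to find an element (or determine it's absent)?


Binary search halves the search space each comparison:
  Step 1: search space = 2807943 -> 1403971
  Step 2: search space = 1403971 -> 701985
  Step 3: search space = 701985 -> 350992
  Step 4: search space = 350992 -> 175496
  Step 5: search space = 175496 -> 87748
  Step 6: search space = 87748 -> 43874
  Step 7: search space = 43874 -> 21937
  Step 8: search space = 21937 -> 10968
  Step 9: search space = 10968 -> 5484
  Step 10: search space = 5484 -> 2742
  Step 11: search space = 2742 -> 1371
  Step 12: search space = 1371 -> 685
  Step 13: search space = 685 -> 342
  Step 14: search space = 342 -> 171
  Step 15: search space = 171 -> 85
  Step 16: search space = 85 -> 42
  Step 17: search space = 42 -> 21
  Step 18: search space = 21 -> 10
  Step 19: search space = 10 -> 5
  Step 20: search space = 5 -> 2
  Step 21: search space = 2 -> 1
  Step 22: search space = 1 (final check)
Maximum comparisons = floor(log2(2807943)) + 1 = 21 + 1 = 22


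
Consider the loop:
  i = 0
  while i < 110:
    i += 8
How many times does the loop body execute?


Starting at i = 0, each iteration adds 8.
Iterations until i >= 110:
  Iteration 1: i = 0 -> i = 8
  Iteration 2: i = 8 -> i = 16
  Iteration 3: i = 16 -> i = 24
  Iteration 4: i = 24 -> i = 32
  Iteration 5: i = 32 -> i = 40
  Iteration 6: i = 40 -> i = 48
  Iteration 7: i = 48 -> i = 56
  Iteration 8: i = 56 -> i = 64
  ... continuing ...
Total iterations = ceil(110/8) = 14


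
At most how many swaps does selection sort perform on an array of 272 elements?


Each of the 271 passes places one element in its final position.
Pass 1: swap minimum into position 0
Pass 2: swap minimum of remaining into position 1
...
Pass 271: last two elements, one swap
Maximum swaps = 272 - 1 = 271


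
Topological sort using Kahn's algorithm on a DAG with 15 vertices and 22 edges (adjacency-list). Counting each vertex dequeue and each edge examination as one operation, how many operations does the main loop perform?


Kahn's algorithm:
  1. Compute in-degrees: O(V + E)
  2. Process queue: each vertex dequeued once (O(V))
     each edge examined once (O(E))
Total = V + E = 15 + 22 = 37


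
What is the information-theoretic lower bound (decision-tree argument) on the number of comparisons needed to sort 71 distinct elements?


A binary decision tree of height h has at most 2^h leaves and needs at least n! of them, so h >= ceil(log2(n!)).
71! is far too large to multiply out, so use Stirling's series:
  ln(n!) ~ n ln n - n + (1/2) ln(2 pi n) + 1/(12n)  (error below 1/(360 n^3), negligible here)
  ln(71) = 4.2626799
  n ln n = 71 * 4.2626799 = 302.6503
  (1/2) ln(2 pi * 71) = (1/2) ln(446.1062) = 3.0503
  1/(12*71) = 0.0012
  ln(71!) ~ 302.6503 - 71 + 3.0503 + 0.0012 = 234.7018
Convert to base 2: log2(71!) = 234.7018 / ln 2 = 234.7018 / 0.69314718 = 338.6031
ceil(338.6031) = 339


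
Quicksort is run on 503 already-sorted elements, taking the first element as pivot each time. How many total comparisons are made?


Sum of comparisons per partition:
502 + 501 + ... + 1 + 0
= 503 * (503 - 1) / 2
= 503 * 502 / 2
= 126253


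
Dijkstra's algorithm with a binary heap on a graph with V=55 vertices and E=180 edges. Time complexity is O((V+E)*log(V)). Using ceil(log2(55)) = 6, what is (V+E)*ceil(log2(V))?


Dijkstra with a binary heap: each vertex is extracted once, each edge may relax once.
Each heap operation costs O(log V).
V + E = 55 + 180 = 235
ceil(log2(55)) = 6 (since 2^5 = 32 < 55 <= 64 = 2^6)
Total heap work = (V+E) * ceil(log2(V)) = 235 * 6 = 1410


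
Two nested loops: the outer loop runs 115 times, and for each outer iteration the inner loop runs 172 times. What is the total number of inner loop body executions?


Outer loop: 115 iterations
Inner loop: 172 iterations per outer iteration
Total = 115 * 172 = 19780


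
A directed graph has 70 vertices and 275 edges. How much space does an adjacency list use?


Adjacency list: one list head per vertex + one entry per edge
Vertex heads: 70
Edge entries: 275
Total = 70 + 275 = 345


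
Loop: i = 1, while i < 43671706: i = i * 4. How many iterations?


i multiplies by 4 each step:
i = 1 -> 4 -> 16 -> 64 -> 256 -> 1024 -> 4096 -> 16384 -> 65536 -> 262144 -> 1048576 -> 4194304 -> 16777216 -> 67108864 (stop)
Iterations = ceil(log_4(43671706)) = 13


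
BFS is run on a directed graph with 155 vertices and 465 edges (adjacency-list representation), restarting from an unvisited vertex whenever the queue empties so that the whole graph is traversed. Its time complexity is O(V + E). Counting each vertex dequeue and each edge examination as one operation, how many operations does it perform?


A full BFS traversal dequeues each vertex exactly once and examines each directed edge exactly once.
V = 155 (vertex processing cost)
E = 465 (edge examination cost)
Total operations proportional to V + E = 155 + 465 = 620


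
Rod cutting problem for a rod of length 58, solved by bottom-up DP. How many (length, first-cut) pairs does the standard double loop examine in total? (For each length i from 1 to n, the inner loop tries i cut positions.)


For each subproblem length i = 1..58, the inner loop considers i possible first cuts.
Total = 1 + 2 + ... + 58
= 58*(58+1)/2
= 58*59/2 = 1711


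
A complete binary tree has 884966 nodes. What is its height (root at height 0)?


In a complete binary tree, level k holds nodes 2^k .. 2^(k+1)-1 (1-indexed).
Height = floor(log2(n)) = floor(log2(884966)) = 19
Check: 2^19 = 524288 <= 884966 < 1048576 = 2^20


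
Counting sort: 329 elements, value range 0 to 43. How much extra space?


n = 329 (output array)
k = 44 (count array for 44 distinct values)
Extra space = 329 + 44 = 373


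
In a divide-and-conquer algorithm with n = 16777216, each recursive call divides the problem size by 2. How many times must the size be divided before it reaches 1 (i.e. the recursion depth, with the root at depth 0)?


Number of divisions = log_2(16777216)
Sizes: 16777216 -> 8388608 -> 4194304 -> 2097152 -> 1048576 -> 524288 -> 262144 -> 131072 -> 65536 -> 32768 -> 16384 -> 8192 -> 4096 -> 2048 -> 1024 -> 512 -> 256 -> 128 -> 64 -> 32 -> 16 -> 8 -> 4 -> 2 -> 1 (24 divisions)
Recursion depth = 24


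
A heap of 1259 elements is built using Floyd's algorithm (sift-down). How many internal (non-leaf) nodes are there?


Leaf nodes occupy roughly half the array.
Sift-down is called for each internal node, starting from the last one.
Internal nodes = floor(n/2) = floor(1259/2) = 629


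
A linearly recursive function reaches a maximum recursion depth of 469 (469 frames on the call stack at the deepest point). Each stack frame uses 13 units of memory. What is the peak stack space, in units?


Maximum recursion depth = 469 frames
Memory per frame = 13 units
Total stack space = depth * frame_size
= 469 * 13 = 6097


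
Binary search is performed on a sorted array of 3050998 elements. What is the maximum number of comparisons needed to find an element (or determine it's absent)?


Binary search halves the search space each comparison:
  Step 1: search space = 3050998 -> 1525499
  Step 2: search space = 1525499 -> 762749
  Step 3: search space = 762749 -> 381374
  Step 4: search space = 381374 -> 190687
  Step 5: search space = 190687 -> 95343
  Step 6: search space = 95343 -> 47671
  Step 7: search space = 47671 -> 23835
  Step 8: search space = 23835 -> 11917
  Step 9: search space = 11917 -> 5958
  Step 10: search space = 5958 -> 2979
  Step 11: search space = 2979 -> 1489
  Step 12: search space = 1489 -> 744
  Step 13: search space = 744 -> 372
  Step 14: search space = 372 -> 186
  Step 15: search space = 186 -> 93
  Step 16: search space = 93 -> 46
  Step 17: search space = 46 -> 23
  Step 18: search space = 23 -> 11
  Step 19: search space = 11 -> 5
  Step 20: search space = 5 -> 2
  Step 21: search space = 2 -> 1
  Step 22: search space = 1 (final check)
Maximum comparisons = floor(log2(3050998)) + 1 = 21 + 1 = 22


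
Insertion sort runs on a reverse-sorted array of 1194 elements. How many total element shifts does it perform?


Sum of shifts = 1 + 2 + 3 + ... + 1193
= 1194 * 1193 / 2
= 1424442 / 2
= 712221


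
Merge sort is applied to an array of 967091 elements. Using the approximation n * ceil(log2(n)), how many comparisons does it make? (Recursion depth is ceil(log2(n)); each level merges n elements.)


Merge sort divides the array into halves recursively.
Number of levels = ceil(log2(967091)) = 20
At each level, approximately n = 967091 comparisons are needed for merging.
Total comparisons ~ n * ceil(log2(n)) = 967091 * 20 = 19341820


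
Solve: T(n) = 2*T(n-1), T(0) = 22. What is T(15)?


Unrolling:
T(15) = 2*T(14) = 2^2*T(13) = ... = 2^15*T(0)
= 2^15 * 22
= 32768 * 22 = 720896


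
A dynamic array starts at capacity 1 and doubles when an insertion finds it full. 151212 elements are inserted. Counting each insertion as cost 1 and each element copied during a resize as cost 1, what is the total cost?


n = 151212
Insertion costs: 151212
Resizes copy 1, 2, 4, ... up to the largest power of 2 that is <= n-1 = 151211, i.e. 131072.
Copy costs = 1 + 2 + 4 + 8 + 16 + 32 + 64 + 128 + 256 + 512 + 1024 + 2048 + 4096 + 8192 + 16384 + 32768 + 65536 + 131072 = 262143
Total = 151212 + 262143 = 413355


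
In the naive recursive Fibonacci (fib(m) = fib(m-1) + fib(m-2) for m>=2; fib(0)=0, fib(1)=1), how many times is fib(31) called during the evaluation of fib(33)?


Let N(m) = number of times fib(m) is called while evaluating fib(33).
N(33) = 1 (the initial call).
N(32) = 1 (only fib(33) calls it).
For 1 <= m <= 31: fib(m) is called by fib(m+1) and fib(m+2), so
  N(m) = N(m+1) + N(m+2).
fib(0) is called only by fib(2), so N(0) = N(2).
Walk down from m=33:
  N(33)=1, N(32)=1, N(31)=2
N(31) = 2


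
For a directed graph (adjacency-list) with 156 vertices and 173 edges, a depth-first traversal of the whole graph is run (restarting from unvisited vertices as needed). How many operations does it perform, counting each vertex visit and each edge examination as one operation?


A full DFS traversal visits each vertex once and examines each edge once.
V = 156
E = 173
Sum = 156 + 173 = 329


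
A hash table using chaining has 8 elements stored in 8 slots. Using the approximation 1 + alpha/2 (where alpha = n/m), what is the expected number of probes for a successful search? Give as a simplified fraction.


Load factor alpha = n/m = 8/8
Expected probes = 1 + alpha/2 = 1 + 8/(2*8)
= 1 + 8/16
= 16/16 + 8/16
= 24/16
Simplify: 3/2


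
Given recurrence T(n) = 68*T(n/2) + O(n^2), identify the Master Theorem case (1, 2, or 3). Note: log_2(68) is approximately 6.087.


Master Theorem parameters: a=68, b=2, c=2
log_b(a) = 6.087
Compare b^c with a: 2^2 = 4 < 68, so c < log_b(a).
Comparing c=2 vs log_b(a)=6.087:
2 < 6.087 => Case 1
Result: T(n) = O(n^(log_2 68)) ~ O(n^6.087)
Master Theorem case = 1


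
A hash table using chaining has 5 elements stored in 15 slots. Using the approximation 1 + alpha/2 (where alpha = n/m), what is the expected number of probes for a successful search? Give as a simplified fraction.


Load factor alpha = n/m = 5/15
Expected probes = 1 + alpha/2 = 1 + 5/(2*15)
= 1 + 5/30
= 30/30 + 5/30
= 35/30
Simplify: 7/6
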